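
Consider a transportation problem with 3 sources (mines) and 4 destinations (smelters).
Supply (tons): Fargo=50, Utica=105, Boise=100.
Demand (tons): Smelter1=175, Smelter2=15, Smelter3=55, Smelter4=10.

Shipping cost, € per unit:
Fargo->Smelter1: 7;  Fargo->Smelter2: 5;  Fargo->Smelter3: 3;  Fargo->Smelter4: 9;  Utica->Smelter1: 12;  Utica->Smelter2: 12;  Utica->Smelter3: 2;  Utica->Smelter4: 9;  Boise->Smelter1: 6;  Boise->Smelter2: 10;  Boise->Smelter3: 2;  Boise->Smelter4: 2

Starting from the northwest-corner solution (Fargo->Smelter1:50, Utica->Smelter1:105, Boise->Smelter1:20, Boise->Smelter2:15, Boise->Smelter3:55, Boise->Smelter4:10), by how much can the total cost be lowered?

420

Current plan cost = 50·7 + 105·12 + 20·6 + 15·10 + 55·2 + 10·2 = €2010.
Optimal plan:
  Fargo to Smelter1: 35 × €7 = €245
  Fargo to Smelter2: 15 × €5 = €75
  Utica to Smelter1: 50 × €12 = €600
  Utica to Smelter3: 55 × €2 = €110
  Boise to Smelter1: 90 × €6 = €540
  Boise to Smelter4: 10 × €2 = €20
Optimal cost = €1590.
Saving = 2010 − 1590 = €420.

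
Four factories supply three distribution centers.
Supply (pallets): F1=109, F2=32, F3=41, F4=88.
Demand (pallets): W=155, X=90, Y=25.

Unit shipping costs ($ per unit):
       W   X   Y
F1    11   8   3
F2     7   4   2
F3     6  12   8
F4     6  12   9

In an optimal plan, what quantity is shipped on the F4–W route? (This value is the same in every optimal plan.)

The minimum-cost plan:
  F1→X: 84 × $8 = $672
  F1→Y: 25 × $3 = $75
  F2→W: 26 × $7 = $182
  F2→X: 6 × $4 = $24
  F3→W: 41 × $6 = $246
  F4→W: 88 × $6 = $528
Total cost = $1727.
So F4→W carries 88 pallets.

88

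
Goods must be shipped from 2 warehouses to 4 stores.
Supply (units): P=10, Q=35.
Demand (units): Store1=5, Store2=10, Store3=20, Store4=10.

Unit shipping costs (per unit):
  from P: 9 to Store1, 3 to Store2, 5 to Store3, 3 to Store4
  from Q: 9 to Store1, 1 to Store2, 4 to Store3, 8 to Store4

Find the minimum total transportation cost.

A cheapest plan:
  P–Store4: 10 × 3 = 30
  Q–Store1: 5 × 9 = 45
  Q–Store2: 10 × 1 = 10
  Q–Store3: 20 × 4 = 80
Total = 30 + 45 + 10 + 80 = 165.

165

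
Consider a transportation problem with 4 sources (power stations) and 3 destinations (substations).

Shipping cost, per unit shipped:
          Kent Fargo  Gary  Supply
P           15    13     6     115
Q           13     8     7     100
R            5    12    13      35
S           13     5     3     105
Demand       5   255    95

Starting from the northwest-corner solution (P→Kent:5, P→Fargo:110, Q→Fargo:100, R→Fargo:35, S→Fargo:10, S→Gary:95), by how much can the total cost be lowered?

Current plan cost = 5·15 + 110·13 + 100·8 + 35·12 + 10·5 + 95·3 = 3060.
Optimal plan:
  P→Fargo: 20 × 13 = 260
  P→Gary: 95 × 6 = 570
  Q→Fargo: 100 × 8 = 800
  R→Kent: 5 × 5 = 25
  R→Fargo: 30 × 12 = 360
  S→Fargo: 105 × 5 = 525
Optimal cost = 2540.
Saving = 3060 − 2540 = 520.

520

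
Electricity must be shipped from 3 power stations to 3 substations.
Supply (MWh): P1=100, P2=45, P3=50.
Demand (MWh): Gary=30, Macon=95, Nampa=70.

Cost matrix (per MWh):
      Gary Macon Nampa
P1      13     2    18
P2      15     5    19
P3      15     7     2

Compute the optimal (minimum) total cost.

1110

An optimal shipping plan:
  P1->Gary: 5 × 13 = 65
  P1->Macon: 95 × 2 = 190
  P2->Gary: 25 × 15 = 375
  P2->Nampa: 20 × 19 = 380
  P3->Nampa: 50 × 2 = 100
Total = 65 + 190 + 375 + 380 + 100 = 1110.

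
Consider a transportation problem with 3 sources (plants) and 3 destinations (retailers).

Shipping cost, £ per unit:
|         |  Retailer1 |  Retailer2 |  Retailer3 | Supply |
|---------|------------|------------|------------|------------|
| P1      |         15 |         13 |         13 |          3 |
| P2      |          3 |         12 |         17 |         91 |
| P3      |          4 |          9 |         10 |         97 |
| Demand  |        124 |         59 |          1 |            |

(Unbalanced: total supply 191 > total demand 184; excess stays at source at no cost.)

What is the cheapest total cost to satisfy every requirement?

946

Optimal allocation:
  P2 to Retailer1: 91 × £3 = £273
  P3 to Retailer1: 33 × £4 = £132
  P3 to Retailer2: 59 × £9 = £531
  P3 to Retailer3: 1 × £10 = £10
Total = 273 + 132 + 531 + 10 = £946.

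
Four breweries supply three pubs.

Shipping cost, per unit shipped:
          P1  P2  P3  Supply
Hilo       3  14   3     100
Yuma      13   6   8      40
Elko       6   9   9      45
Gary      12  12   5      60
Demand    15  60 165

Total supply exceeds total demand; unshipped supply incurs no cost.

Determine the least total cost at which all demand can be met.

One minimum-cost allocation:
  Hilo->P3: 100 × 3 = 300
  Yuma->P2: 40 × 6 = 240
  Elko->P1: 15 × 6 = 90
  Elko->P2: 20 × 9 = 180
  Elko->P3: 5 × 9 = 45
  Gary->P3: 60 × 5 = 300
Total = 300 + 240 + 90 + 180 + 45 + 300 = 1155.

1155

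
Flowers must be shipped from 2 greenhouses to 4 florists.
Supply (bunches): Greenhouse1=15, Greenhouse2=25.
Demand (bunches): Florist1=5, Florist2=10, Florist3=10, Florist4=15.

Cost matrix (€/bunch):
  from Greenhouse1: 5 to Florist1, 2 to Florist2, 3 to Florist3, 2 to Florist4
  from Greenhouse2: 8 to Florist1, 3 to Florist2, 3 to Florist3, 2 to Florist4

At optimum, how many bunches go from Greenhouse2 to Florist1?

Optimal shipments:
  Greenhouse1→Florist1: 5 bunches
  Greenhouse1→Florist2: 10 bunches
  Greenhouse2→Florist3: 10 bunches
  Greenhouse2→Florist4: 15 bunches
Total cost = €105.
The route Greenhouse2→Florist1 is not used.

0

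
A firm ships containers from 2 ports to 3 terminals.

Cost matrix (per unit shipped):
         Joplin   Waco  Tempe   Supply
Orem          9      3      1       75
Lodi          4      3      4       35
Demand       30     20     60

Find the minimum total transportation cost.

One minimum-cost allocation:
  Orem to Waco: 15 × 3 = 45
  Orem to Tempe: 60 × 1 = 60
  Lodi to Joplin: 30 × 4 = 120
  Lodi to Waco: 5 × 3 = 15
Total = 45 + 60 + 120 + 15 = 240.

240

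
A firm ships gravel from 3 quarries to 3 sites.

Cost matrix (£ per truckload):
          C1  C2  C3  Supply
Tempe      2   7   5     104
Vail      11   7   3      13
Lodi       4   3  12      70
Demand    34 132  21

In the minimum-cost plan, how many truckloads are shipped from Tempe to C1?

Optimal shipments:
  Tempe→C1: 34 × £2 = £68
  Tempe→C2: 62 × £7 = £434
  Tempe→C3: 8 × £5 = £40
  Vail→C3: 13 × £3 = £39
  Lodi→C2: 70 × £3 = £210
Total cost = £791.
So Tempe→C1 carries 34 truckloads.

34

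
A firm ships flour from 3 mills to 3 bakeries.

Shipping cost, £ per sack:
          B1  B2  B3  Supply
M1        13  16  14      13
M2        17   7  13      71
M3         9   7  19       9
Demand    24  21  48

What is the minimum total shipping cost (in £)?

1055

A cheapest plan:
  M1–B1: 13 sacks
  M2–B1: 2 sacks
  M2–B2: 21 sacks
  M2–B3: 48 sacks
  M3–B1: 9 sacks
Total cost = £1055.
(Supply check: M1 ships 13; M2 ships 71; M3 ships 9.)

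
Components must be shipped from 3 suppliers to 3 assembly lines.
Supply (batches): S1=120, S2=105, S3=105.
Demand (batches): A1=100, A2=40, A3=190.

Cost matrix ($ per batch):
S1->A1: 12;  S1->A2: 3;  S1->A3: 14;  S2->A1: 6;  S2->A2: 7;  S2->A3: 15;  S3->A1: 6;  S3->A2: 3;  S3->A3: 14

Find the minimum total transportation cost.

One minimum-cost allocation:
  S1->A3: 120 batches
  S2->A1: 100 batches
  S2->A3: 5 batches
  S3->A2: 40 batches
  S3->A3: 65 batches
Total cost = $3385.

3385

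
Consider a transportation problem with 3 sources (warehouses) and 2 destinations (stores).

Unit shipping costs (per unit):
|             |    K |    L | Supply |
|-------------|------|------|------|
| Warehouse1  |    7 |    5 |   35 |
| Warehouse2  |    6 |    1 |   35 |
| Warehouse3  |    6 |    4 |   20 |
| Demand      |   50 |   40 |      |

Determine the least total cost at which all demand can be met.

390

One minimum-cost allocation:
  Warehouse1->K: 35 × 7 = 245
  Warehouse2->L: 35 × 1 = 35
  Warehouse3->K: 15 × 6 = 90
  Warehouse3->L: 5 × 4 = 20
Total = 245 + 35 + 90 + 20 = 390.
(Supply check: Warehouse1 ships 35; Warehouse2 ships 35; Warehouse3 ships 20.)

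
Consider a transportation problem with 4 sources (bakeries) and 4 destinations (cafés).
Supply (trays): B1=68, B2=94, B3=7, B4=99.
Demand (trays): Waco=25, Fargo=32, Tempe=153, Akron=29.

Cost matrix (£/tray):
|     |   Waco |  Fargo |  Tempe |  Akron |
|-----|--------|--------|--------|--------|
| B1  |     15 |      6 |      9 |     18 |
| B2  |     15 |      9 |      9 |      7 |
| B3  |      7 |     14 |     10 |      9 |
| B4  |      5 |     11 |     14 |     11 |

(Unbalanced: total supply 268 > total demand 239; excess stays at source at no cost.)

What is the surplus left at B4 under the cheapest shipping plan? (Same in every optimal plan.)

Minimum-cost shipments:
  B1–Fargo: 32 trays
  B1–Tempe: 36 trays
  B2–Tempe: 94 trays
  B3–Tempe: 7 trays
  B4–Waco: 25 trays
  B4–Tempe: 16 trays
  B4–Akron: 29 trays
Total cost = £2100.
B4 ships 70 of its 99, leaving 29.

29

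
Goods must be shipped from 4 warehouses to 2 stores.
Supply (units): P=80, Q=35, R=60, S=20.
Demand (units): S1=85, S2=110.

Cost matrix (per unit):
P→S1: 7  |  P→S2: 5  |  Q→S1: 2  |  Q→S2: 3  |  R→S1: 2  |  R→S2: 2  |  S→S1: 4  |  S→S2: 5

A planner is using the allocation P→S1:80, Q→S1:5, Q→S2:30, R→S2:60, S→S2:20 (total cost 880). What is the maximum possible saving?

210

Current plan cost = 80·7 + 5·2 + 30·3 + 60·2 + 20·5 = 880.
Optimal plan:
  P–S2: 80 units
  Q–S1: 35 units
  R–S1: 30 units
  R–S2: 30 units
  S–S1: 20 units
Optimal cost = 670.
Saving = 880 − 670 = 210.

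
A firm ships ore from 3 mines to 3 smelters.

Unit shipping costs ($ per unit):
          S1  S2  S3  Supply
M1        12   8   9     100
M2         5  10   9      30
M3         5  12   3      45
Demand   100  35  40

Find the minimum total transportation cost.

1315

Optimal allocation:
  M1 to S1: 25 tons
  M1 to S2: 35 tons
  M1 to S3: 40 tons
  M2 to S1: 30 tons
  M3 to S1: 45 tons
Total cost = $1315.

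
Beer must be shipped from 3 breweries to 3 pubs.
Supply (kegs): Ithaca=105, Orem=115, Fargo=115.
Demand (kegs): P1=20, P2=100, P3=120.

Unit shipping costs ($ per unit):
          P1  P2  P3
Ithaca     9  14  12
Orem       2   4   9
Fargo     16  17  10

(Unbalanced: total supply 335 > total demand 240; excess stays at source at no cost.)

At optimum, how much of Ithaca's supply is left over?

95

Minimum-cost shipments:
  Ithaca to P1: 5 × $9 = $45
  Ithaca to P3: 5 × $12 = $60
  Orem to P1: 15 × $2 = $30
  Orem to P2: 100 × $4 = $400
  Fargo to P3: 115 × $10 = $1150
Total cost = $1685.
Ithaca ships 10 of its 105, leaving 95.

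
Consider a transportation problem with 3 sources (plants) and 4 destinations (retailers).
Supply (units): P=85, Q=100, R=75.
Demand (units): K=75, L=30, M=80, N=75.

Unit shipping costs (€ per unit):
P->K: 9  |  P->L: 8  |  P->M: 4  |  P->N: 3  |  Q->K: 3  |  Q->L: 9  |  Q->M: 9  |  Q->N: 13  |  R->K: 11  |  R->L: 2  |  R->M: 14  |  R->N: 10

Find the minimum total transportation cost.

Optimal allocation:
  P→M: 55 × €4 = €220
  P→N: 30 × €3 = €90
  Q→K: 75 × €3 = €225
  Q→M: 25 × €9 = €225
  R→L: 30 × €2 = €60
  R→N: 45 × €10 = €450
Total = 220 + 90 + 225 + 225 + 60 + 450 = €1270.
(Supply check: P ships 85; Q ships 100; R ships 75.)

1270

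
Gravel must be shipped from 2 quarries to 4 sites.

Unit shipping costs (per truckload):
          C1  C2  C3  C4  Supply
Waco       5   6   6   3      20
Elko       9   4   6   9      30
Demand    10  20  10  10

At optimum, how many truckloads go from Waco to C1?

Solving gives:
  Waco→C1: 10 × 5 = 50
  Waco→C4: 10 × 3 = 30
  Elko→C2: 20 × 4 = 80
  Elko→C3: 10 × 6 = 60
Total cost = 220.
So Waco→C1 carries 10 truckloads.

10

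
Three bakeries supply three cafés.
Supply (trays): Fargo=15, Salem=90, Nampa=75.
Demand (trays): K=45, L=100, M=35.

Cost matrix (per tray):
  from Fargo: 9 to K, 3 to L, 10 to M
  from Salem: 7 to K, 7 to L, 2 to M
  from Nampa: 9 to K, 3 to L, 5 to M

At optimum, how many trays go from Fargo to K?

The minimum-cost plan:
  Fargo->L: 15 × 3 = 45
  Salem->K: 45 × 7 = 315
  Salem->L: 10 × 7 = 70
  Salem->M: 35 × 2 = 70
  Nampa->L: 75 × 3 = 225
Total cost = 725.
The route Fargo→K is not used.

0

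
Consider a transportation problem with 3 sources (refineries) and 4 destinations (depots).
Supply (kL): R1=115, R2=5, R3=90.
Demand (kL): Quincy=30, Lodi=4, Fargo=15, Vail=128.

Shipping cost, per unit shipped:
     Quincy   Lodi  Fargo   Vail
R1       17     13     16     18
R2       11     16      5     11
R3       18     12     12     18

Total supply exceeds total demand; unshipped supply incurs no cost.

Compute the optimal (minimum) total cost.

3007

A cheapest plan:
  R1→Quincy: 30 kL
  R1→Vail: 52 kL
  R2→Fargo: 5 kL
  R3→Lodi: 4 kL
  R3→Fargo: 10 kL
  R3→Vail: 76 kL
Total cost = 3007.
(Supply check: R1 ships 82; R2 ships 5; R3 ships 90.)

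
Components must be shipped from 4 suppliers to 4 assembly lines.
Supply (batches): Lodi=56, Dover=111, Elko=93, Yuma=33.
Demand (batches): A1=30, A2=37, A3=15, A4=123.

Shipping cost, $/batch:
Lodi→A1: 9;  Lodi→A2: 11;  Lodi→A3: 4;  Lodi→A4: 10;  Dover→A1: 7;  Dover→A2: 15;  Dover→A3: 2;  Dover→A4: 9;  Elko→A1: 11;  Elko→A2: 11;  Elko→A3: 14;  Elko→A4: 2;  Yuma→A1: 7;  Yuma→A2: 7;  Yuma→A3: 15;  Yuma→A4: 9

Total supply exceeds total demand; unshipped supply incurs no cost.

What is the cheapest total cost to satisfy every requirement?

A cheapest plan:
  Lodi→A2: 4 × $11 = $44
  Dover→A1: 30 × $7 = $210
  Dover→A3: 15 × $2 = $30
  Dover→A4: 30 × $9 = $270
  Elko→A4: 93 × $2 = $186
  Yuma→A2: 33 × $7 = $231
Total = 44 + 210 + 30 + 270 + 186 + 231 = $971.
(Supply check: Lodi ships 4; Dover ships 75; Elko ships 93; Yuma ships 33.)

971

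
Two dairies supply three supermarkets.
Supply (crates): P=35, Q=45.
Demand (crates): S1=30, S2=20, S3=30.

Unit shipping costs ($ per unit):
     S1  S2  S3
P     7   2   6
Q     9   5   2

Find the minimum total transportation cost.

340

Optimal allocation:
  P–S1: 15 crates
  P–S2: 20 crates
  Q–S1: 15 crates
  Q–S3: 30 crates
Total cost = $340.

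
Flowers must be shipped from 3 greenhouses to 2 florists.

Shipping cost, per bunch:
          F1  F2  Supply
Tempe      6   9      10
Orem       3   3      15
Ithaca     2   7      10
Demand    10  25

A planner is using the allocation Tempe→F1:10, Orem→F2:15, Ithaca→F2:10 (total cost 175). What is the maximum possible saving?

Current plan cost = 10·6 + 15·3 + 10·7 = 175.
Optimal plan:
  Tempe→F2: 10 × 9 = 90
  Orem→F2: 15 × 3 = 45
  Ithaca→F1: 10 × 2 = 20
Optimal cost = 155.
Saving = 175 − 155 = 20.

20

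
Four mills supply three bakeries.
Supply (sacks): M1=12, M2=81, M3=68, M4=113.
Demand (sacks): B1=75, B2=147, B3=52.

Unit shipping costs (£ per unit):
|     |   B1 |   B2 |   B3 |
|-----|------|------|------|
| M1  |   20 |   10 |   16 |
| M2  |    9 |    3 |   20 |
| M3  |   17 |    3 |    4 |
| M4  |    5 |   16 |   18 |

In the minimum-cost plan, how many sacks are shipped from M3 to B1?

0

Optimal shipments:
  M1 to B2: 12 × £10 = £120
  M2 to B2: 81 × £3 = £243
  M3 to B2: 16 × £3 = £48
  M3 to B3: 52 × £4 = £208
  M4 to B1: 75 × £5 = £375
  M4 to B2: 38 × £16 = £608
Total cost = £1602.
The route M3→B1 is not used.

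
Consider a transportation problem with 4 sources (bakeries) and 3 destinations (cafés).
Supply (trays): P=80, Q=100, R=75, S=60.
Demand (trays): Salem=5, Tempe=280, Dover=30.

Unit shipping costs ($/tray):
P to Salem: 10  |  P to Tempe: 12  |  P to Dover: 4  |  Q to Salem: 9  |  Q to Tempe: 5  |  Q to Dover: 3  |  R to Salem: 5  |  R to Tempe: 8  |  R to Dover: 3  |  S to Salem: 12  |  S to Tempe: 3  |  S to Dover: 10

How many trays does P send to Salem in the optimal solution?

The minimum-cost plan:
  P to Tempe: 50 × $12 = $600
  P to Dover: 30 × $4 = $120
  Q to Tempe: 100 × $5 = $500
  R to Salem: 5 × $5 = $25
  R to Tempe: 70 × $8 = $560
  S to Tempe: 60 × $3 = $180
Total cost = $1985.
The route P→Salem is not used.

0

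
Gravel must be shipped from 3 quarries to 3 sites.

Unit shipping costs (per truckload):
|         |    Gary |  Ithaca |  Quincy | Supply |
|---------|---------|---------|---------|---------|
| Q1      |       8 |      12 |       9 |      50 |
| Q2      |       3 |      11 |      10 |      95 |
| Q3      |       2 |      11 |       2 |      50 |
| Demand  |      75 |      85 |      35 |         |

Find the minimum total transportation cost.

An optimal shipping plan:
  Q1 to Ithaca: 50 × 12 = 600
  Q2 to Gary: 60 × 3 = 180
  Q2 to Ithaca: 35 × 11 = 385
  Q3 to Gary: 15 × 2 = 30
  Q3 to Quincy: 35 × 2 = 70
Total = 600 + 180 + 385 + 30 + 70 = 1265.
(Supply check: Q1 ships 50; Q2 ships 95; Q3 ships 50.)

1265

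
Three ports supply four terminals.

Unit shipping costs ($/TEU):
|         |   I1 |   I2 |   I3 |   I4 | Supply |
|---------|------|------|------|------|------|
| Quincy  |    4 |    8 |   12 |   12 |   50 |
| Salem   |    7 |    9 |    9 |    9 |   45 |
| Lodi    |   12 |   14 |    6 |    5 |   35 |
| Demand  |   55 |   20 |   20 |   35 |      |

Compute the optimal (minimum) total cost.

An optimal shipping plan:
  Quincy→I1: 50 × $4 = $200
  Salem→I1: 5 × $7 = $35
  Salem→I2: 20 × $9 = $180
  Salem→I3: 20 × $9 = $180
  Lodi→I4: 35 × $5 = $175
Total = 200 + 35 + 180 + 180 + 175 = $770.

770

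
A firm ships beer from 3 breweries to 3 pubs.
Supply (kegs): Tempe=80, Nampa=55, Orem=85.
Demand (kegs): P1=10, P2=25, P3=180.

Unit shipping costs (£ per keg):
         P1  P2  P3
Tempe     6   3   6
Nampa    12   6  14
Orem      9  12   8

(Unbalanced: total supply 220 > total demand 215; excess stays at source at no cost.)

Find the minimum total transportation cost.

One minimum-cost allocation:
  Tempe->P3: 80 × £6 = £480
  Nampa->P1: 10 × £12 = £120
  Nampa->P2: 25 × £6 = £150
  Nampa->P3: 15 × £14 = £210
  Orem->P3: 85 × £8 = £680
Total = 480 + 120 + 150 + 210 + 680 = £1640.

1640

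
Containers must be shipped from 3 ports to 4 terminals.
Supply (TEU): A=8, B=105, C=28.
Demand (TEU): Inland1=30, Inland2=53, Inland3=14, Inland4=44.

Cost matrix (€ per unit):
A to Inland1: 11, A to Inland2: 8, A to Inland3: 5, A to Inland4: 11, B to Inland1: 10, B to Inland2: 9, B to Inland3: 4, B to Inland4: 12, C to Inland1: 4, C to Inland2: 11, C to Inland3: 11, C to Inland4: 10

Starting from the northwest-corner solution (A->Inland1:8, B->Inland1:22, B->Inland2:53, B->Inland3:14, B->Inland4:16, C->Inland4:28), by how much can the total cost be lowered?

128

Current plan cost = 8·11 + 22·10 + 53·9 + 14·4 + 16·12 + 28·10 = €1313.
Optimal plan:
  A->Inland2: 8 TEU
  B->Inland1: 2 TEU
  B->Inland2: 45 TEU
  B->Inland3: 14 TEU
  B->Inland4: 44 TEU
  C->Inland1: 28 TEU
Optimal cost = €1185.
Saving = 1313 − 1185 = €128.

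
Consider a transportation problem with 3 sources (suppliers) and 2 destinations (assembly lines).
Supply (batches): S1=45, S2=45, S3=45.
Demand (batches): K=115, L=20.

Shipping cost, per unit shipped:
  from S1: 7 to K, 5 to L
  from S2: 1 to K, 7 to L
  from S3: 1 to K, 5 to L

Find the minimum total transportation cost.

365

Optimal allocation:
  S1–K: 25 × 7 = 175
  S1–L: 20 × 5 = 100
  S2–K: 45 × 1 = 45
  S3–K: 45 × 1 = 45
Total = 175 + 100 + 45 + 45 = 365.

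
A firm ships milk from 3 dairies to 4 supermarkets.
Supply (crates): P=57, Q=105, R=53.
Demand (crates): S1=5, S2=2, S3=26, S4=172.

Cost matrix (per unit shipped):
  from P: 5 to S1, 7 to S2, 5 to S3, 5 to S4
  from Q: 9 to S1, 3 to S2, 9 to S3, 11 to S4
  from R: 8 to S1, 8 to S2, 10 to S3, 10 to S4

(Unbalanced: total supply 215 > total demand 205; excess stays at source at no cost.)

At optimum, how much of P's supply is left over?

An optimal plan:
  P to S4: 57 × 5 = 285
  Q to S1: 5 × 9 = 45
  Q to S2: 2 × 3 = 6
  Q to S3: 26 × 9 = 234
  Q to S4: 62 × 11 = 682
  R to S4: 53 × 10 = 530
Total cost = 1782.
P ships 57 of its 57, leaving 0.

0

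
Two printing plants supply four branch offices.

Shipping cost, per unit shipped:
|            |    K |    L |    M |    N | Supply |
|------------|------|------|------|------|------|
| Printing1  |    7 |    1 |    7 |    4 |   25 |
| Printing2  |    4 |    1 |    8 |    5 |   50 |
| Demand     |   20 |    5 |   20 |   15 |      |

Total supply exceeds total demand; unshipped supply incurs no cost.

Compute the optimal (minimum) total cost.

A cheapest plan:
  Printing1→M: 20 boxes
  Printing1→N: 5 boxes
  Printing2→K: 20 boxes
  Printing2→L: 5 boxes
  Printing2→N: 10 boxes
Total cost = 295.

295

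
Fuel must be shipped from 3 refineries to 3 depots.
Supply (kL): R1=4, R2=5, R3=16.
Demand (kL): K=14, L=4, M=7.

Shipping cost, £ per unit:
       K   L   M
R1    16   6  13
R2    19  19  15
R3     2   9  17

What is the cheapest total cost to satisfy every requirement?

One minimum-cost allocation:
  R1–L: 2 × £6 = £12
  R1–M: 2 × £13 = £26
  R2–M: 5 × £15 = £75
  R3–K: 14 × £2 = £28
  R3–L: 2 × £9 = £18
Total = 12 + 26 + 75 + 28 + 18 = £159.
(Supply check: R1 ships 4; R2 ships 5; R3 ships 16.)

159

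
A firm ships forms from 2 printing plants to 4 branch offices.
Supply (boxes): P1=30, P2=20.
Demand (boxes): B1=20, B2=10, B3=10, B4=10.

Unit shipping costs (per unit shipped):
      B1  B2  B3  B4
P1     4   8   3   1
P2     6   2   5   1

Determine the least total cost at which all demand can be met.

140

An optimal shipping plan:
  P1→B1: 20 × 4 = 80
  P1→B3: 10 × 3 = 30
  P2→B2: 10 × 2 = 20
  P2→B4: 10 × 1 = 10
Total = 80 + 30 + 20 + 10 = 140.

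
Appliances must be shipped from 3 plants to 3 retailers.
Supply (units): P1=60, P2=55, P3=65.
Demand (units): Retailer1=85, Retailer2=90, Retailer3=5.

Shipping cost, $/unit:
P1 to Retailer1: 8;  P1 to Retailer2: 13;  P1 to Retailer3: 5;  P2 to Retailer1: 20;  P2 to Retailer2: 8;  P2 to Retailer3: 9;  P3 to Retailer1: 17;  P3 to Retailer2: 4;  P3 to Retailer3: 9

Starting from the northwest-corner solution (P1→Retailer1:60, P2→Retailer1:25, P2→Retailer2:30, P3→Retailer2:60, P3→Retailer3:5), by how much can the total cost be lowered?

20

Current plan cost = 60·8 + 25·20 + 30·8 + 60·4 + 5·9 = $1505.
Optimal plan:
  P1 to Retailer1: 60 × $8 = $480
  P2 to Retailer1: 25 × $20 = $500
  P2 to Retailer2: 25 × $8 = $200
  P2 to Retailer3: 5 × $9 = $45
  P3 to Retailer2: 65 × $4 = $260
Optimal cost = $1485.
Saving = 1505 − 1485 = $20.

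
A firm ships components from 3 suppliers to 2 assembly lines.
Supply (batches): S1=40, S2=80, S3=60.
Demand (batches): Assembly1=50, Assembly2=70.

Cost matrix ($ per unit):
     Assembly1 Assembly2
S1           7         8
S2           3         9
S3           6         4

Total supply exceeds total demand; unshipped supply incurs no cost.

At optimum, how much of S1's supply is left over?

Minimum-cost shipments:
  S1 to Assembly2: 10 batches
  S2 to Assembly1: 50 batches
  S3 to Assembly2: 60 batches
Total cost = $470.
S1 ships 10 of its 40, leaving 30.

30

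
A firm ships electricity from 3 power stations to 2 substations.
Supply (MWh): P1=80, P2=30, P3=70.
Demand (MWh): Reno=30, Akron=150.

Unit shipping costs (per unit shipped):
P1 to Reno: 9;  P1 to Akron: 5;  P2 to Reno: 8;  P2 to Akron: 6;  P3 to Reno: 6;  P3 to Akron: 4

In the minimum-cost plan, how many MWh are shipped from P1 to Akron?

The minimum-cost plan:
  P1–Akron: 80 MWh
  P2–Reno: 30 MWh
  P3–Akron: 70 MWh
Total cost = 920.
So P1→Akron carries 80 MWh.

80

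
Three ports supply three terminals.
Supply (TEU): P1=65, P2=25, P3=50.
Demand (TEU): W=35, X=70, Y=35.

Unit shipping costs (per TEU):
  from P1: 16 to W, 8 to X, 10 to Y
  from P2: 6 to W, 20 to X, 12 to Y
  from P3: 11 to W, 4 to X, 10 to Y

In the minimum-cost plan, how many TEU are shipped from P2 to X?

0

The minimum-cost plan:
  P1–X: 30 × 8 = 240
  P1–Y: 35 × 10 = 350
  P2–W: 25 × 6 = 150
  P3–W: 10 × 11 = 110
  P3–X: 40 × 4 = 160
Total cost = 1010.
The route P2→X is not used.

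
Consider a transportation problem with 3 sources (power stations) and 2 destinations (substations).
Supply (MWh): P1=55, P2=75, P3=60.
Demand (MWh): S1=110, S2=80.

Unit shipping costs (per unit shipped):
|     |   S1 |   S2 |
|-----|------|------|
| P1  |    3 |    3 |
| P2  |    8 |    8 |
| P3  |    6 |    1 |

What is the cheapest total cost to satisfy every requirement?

A cheapest plan:
  P1→S1: 55 × 3 = 165
  P2→S1: 55 × 8 = 440
  P2→S2: 20 × 8 = 160
  P3→S2: 60 × 1 = 60
Total = 165 + 440 + 160 + 60 = 825.

825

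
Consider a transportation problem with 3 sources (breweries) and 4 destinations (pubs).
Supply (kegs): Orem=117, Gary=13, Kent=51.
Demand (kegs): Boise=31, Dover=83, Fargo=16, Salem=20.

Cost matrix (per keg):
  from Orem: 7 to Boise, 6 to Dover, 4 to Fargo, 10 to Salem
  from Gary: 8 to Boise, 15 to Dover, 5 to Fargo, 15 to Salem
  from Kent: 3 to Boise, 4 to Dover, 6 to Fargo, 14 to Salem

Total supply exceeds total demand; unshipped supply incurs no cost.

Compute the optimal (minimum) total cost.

815

One minimum-cost allocation:
  Orem–Dover: 63 × 6 = 378
  Orem–Fargo: 16 × 4 = 64
  Orem–Salem: 20 × 10 = 200
  Kent–Boise: 31 × 3 = 93
  Kent–Dover: 20 × 4 = 80
Total = 378 + 64 + 200 + 93 + 80 = 815.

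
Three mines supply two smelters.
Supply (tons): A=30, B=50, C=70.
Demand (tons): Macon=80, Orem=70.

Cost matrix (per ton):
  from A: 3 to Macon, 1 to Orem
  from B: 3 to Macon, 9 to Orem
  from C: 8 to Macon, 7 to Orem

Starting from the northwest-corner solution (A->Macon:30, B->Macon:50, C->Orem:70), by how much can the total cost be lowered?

Current plan cost = 30·3 + 50·3 + 70·7 = 730.
Optimal plan:
  A to Orem: 30 tons
  B to Macon: 50 tons
  C to Macon: 30 tons
  C to Orem: 40 tons
Optimal cost = 700.
Saving = 730 − 700 = 30.

30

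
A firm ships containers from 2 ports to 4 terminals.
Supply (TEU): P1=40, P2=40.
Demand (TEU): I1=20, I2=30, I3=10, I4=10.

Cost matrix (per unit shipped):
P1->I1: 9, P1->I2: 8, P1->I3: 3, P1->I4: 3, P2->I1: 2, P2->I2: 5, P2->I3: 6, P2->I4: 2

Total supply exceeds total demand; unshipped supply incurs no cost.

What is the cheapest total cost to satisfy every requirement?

An optimal shipping plan:
  P1–I2: 10 × 8 = 80
  P1–I3: 10 × 3 = 30
  P1–I4: 10 × 3 = 30
  P2–I1: 20 × 2 = 40
  P2–I2: 20 × 5 = 100
Total = 80 + 30 + 30 + 40 + 100 = 280.

280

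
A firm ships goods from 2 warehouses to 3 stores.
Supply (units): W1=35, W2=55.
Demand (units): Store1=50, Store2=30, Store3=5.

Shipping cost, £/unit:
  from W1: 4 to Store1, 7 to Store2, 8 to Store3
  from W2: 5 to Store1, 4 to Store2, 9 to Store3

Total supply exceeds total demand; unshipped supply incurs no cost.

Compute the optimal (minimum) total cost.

380

Optimal allocation:
  W1 to Store1: 35 × £4 = £140
  W2 to Store1: 15 × £5 = £75
  W2 to Store2: 30 × £4 = £120
  W2 to Store3: 5 × £9 = £45
Total = 140 + 75 + 120 + 45 = £380.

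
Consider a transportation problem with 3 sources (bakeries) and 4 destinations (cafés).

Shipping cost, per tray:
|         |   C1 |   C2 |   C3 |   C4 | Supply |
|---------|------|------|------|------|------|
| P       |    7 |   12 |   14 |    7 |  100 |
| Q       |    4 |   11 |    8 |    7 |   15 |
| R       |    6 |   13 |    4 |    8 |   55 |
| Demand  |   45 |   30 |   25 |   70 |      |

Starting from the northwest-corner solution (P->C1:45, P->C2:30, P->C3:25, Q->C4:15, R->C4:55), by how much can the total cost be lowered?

380

Current plan cost = 45·7 + 30·12 + 25·14 + 15·7 + 55·8 = 1570.
Optimal plan:
  P to C2: 30 trays
  P to C4: 70 trays
  Q to C1: 15 trays
  R to C1: 30 trays
  R to C3: 25 trays
Optimal cost = 1190.
Saving = 1570 − 1190 = 380.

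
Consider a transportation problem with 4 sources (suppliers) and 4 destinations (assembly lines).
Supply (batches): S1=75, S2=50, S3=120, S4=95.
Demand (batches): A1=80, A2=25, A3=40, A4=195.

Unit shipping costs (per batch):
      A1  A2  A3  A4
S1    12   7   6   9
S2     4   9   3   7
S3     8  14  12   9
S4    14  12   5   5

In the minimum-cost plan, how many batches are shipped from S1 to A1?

The minimum-cost plan:
  S1 to A2: 25 batches
  S1 to A3: 40 batches
  S1 to A4: 10 batches
  S2 to A1: 50 batches
  S3 to A1: 30 batches
  S3 to A4: 90 batches
  S4 to A4: 95 batches
Total cost = 2230.
The route S1→A1 is not used.

0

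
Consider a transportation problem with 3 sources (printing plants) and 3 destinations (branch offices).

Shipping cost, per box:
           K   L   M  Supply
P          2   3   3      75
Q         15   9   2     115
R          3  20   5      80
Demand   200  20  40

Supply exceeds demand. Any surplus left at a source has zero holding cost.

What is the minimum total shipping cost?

A cheapest plan:
  P->K: 75 boxes
  Q->K: 45 boxes
  Q->L: 20 boxes
  Q->M: 40 boxes
  R->K: 80 boxes
Total cost = 1325.

1325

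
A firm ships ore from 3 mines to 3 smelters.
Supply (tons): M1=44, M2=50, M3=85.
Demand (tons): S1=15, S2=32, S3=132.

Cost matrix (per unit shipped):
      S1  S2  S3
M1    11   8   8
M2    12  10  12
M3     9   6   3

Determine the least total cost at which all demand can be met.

An optimal shipping plan:
  M1 to S3: 44 × 8 = 352
  M2 to S1: 15 × 12 = 180
  M2 to S2: 32 × 10 = 320
  M2 to S3: 3 × 12 = 36
  M3 to S3: 85 × 3 = 255
Total = 352 + 180 + 320 + 36 + 255 = 1143.
(Supply check: M1 ships 44; M2 ships 50; M3 ships 85.)

1143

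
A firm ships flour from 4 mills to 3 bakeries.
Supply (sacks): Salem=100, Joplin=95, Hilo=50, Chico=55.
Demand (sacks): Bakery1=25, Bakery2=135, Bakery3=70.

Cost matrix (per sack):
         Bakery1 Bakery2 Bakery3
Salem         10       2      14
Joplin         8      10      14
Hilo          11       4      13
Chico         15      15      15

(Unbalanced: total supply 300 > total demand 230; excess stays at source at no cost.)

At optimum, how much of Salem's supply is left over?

0

Minimum-cost shipments:
  Salem→Bakery2: 100 sacks
  Joplin→Bakery1: 25 sacks
  Joplin→Bakery3: 55 sacks
  Hilo→Bakery2: 35 sacks
  Hilo→Bakery3: 15 sacks
Total cost = 1505.
Salem ships 100 of its 100, leaving 0.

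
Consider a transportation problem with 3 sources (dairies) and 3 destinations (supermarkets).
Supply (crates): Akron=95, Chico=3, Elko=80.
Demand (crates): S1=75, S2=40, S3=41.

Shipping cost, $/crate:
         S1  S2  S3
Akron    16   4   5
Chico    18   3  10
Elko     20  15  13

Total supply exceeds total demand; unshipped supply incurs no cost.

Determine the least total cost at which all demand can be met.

1794

One minimum-cost allocation:
  Akron->S1: 17 × $16 = $272
  Akron->S2: 37 × $4 = $148
  Akron->S3: 41 × $5 = $205
  Chico->S2: 3 × $3 = $9
  Elko->S1: 58 × $20 = $1160
Total = 272 + 148 + 205 + 9 + 1160 = $1794.
(Supply check: Akron ships 95; Chico ships 3; Elko ships 58.)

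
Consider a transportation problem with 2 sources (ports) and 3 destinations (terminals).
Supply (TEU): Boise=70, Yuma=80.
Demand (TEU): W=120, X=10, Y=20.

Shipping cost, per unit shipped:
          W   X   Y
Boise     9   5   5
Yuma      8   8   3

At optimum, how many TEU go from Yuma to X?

Optimal shipments:
  Boise->W: 60 × 9 = 540
  Boise->X: 10 × 5 = 50
  Yuma->W: 60 × 8 = 480
  Yuma->Y: 20 × 3 = 60
Total cost = 1130.
The route Yuma→X is not used.

0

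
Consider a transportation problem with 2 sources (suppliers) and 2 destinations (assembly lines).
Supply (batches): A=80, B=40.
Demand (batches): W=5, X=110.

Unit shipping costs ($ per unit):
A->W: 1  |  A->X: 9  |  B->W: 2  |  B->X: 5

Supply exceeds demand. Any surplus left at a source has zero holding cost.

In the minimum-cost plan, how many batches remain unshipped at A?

5

An optimal plan:
  A to W: 5 batches
  A to X: 70 batches
  B to X: 40 batches
Total cost = $835.
A ships 75 of its 80, leaving 5.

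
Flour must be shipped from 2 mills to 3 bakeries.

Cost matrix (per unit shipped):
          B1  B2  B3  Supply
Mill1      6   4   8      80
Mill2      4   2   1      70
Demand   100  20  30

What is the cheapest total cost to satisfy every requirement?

630

An optimal shipping plan:
  Mill1–B1: 60 × 6 = 360
  Mill1–B2: 20 × 4 = 80
  Mill2–B1: 40 × 4 = 160
  Mill2–B3: 30 × 1 = 30
Total = 360 + 80 + 160 + 30 = 630.
(Supply check: Mill1 ships 80; Mill2 ships 70.)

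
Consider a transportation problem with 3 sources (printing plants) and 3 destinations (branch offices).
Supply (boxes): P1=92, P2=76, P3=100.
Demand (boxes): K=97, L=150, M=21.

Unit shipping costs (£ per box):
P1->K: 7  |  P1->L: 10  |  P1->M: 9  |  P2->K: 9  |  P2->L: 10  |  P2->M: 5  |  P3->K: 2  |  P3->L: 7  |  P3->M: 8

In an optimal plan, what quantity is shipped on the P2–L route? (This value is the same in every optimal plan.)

The minimum-cost plan:
  P1→L: 92 × £10 = £920
  P2→L: 55 × £10 = £550
  P2→M: 21 × £5 = £105
  P3→K: 97 × £2 = £194
  P3→L: 3 × £7 = £21
Total cost = £1790.
So P2→L carries 55 boxes.

55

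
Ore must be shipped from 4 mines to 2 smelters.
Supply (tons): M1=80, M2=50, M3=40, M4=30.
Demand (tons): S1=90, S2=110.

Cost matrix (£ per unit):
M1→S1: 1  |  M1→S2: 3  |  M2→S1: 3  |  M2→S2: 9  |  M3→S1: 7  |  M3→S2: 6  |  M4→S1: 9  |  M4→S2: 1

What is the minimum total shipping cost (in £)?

580

An optimal shipping plan:
  M1→S1: 40 × £1 = £40
  M1→S2: 40 × £3 = £120
  M2→S1: 50 × £3 = £150
  M3→S2: 40 × £6 = £240
  M4→S2: 30 × £1 = £30
Total = 40 + 120 + 150 + 240 + 30 = £580.
(Supply check: M1 ships 80; M2 ships 50; M3 ships 40; M4 ships 30.)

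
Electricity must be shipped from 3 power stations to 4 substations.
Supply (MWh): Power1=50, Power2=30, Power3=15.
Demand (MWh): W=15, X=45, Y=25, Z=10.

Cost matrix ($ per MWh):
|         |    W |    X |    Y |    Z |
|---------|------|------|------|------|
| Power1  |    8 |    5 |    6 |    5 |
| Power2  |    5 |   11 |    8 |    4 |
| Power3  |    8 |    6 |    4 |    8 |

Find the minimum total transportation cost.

An optimal shipping plan:
  Power1->X: 45 × $5 = $225
  Power1->Y: 5 × $6 = $30
  Power2->W: 15 × $5 = $75
  Power2->Y: 5 × $8 = $40
  Power2->Z: 10 × $4 = $40
  Power3->Y: 15 × $4 = $60
Total = 225 + 30 + 75 + 40 + 40 + 60 = $470.

470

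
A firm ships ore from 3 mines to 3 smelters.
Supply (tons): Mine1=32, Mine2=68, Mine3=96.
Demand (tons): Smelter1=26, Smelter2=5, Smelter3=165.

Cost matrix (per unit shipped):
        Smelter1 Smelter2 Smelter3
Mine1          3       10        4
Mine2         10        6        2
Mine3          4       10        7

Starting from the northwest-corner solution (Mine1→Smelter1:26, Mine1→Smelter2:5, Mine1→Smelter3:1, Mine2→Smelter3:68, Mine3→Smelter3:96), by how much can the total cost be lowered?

67

Current plan cost = 26·3 + 5·10 + 1·4 + 68·2 + 96·7 = 940.
Optimal plan:
  Mine1→Smelter3: 32 tons
  Mine2→Smelter3: 68 tons
  Mine3→Smelter1: 26 tons
  Mine3→Smelter2: 5 tons
  Mine3→Smelter3: 65 tons
Optimal cost = 873.
Saving = 940 − 873 = 67.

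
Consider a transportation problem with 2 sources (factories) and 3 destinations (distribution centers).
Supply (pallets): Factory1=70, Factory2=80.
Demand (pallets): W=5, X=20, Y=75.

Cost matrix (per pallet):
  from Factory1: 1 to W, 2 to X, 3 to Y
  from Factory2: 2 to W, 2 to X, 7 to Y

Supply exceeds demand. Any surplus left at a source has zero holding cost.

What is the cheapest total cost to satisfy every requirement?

295

One minimum-cost allocation:
  Factory1→Y: 70 × 3 = 210
  Factory2→W: 5 × 2 = 10
  Factory2→X: 20 × 2 = 40
  Factory2→Y: 5 × 7 = 35
Total = 210 + 10 + 40 + 35 = 295.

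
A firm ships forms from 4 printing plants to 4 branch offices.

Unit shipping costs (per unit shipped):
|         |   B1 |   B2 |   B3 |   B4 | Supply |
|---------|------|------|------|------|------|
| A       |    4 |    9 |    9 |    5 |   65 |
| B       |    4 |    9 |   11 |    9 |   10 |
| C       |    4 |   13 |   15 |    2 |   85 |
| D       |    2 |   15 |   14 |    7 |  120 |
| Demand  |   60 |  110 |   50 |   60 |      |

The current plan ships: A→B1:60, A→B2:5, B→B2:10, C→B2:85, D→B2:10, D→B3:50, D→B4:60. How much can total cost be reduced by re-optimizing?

Current plan cost = 60·4 + 5·9 + 10·9 + 85·13 + 10·15 + 50·14 + 60·7 = 2750.
Optimal plan:
  A->B2: 65 × 9 = 585
  B->B2: 10 × 9 = 90
  C->B2: 25 × 13 = 325
  C->B4: 60 × 2 = 120
  D->B1: 60 × 2 = 120
  D->B2: 10 × 15 = 150
  D->B3: 50 × 14 = 700
Optimal cost = 2090.
Saving = 2750 − 2090 = 660.

660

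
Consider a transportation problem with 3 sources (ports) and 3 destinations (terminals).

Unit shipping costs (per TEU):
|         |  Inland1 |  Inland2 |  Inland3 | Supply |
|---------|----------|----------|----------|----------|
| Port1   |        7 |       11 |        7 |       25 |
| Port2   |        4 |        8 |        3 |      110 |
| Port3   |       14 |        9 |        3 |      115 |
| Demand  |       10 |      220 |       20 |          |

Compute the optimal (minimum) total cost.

2030

An optimal shipping plan:
  Port1->Inland2: 25 TEU
  Port2->Inland1: 10 TEU
  Port2->Inland2: 100 TEU
  Port3->Inland2: 95 TEU
  Port3->Inland3: 20 TEU
Total cost = 2030.
(Supply check: Port1 ships 25; Port2 ships 110; Port3 ships 115.)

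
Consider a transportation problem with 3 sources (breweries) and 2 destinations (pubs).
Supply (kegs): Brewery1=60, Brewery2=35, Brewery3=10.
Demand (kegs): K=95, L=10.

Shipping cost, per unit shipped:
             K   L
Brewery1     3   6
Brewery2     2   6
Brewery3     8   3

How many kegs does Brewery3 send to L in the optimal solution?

10

Solving gives:
  Brewery1 to K: 60 kegs
  Brewery2 to K: 35 kegs
  Brewery3 to L: 10 kegs
Total cost = 280.
So Brewery3→L carries 10 kegs.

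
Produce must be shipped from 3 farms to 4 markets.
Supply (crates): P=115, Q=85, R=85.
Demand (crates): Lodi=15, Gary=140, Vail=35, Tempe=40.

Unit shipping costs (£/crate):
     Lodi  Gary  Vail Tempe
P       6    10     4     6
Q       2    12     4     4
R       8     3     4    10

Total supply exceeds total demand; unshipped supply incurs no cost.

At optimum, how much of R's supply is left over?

0

Minimum-cost shipments:
  P–Gary: 55 × £10 = £550
  P–Vail: 35 × £4 = £140
  Q–Lodi: 15 × £2 = £30
  Q–Tempe: 40 × £4 = £160
  R–Gary: 85 × £3 = £255
Total cost = £1135.
R ships 85 of its 85, leaving 0.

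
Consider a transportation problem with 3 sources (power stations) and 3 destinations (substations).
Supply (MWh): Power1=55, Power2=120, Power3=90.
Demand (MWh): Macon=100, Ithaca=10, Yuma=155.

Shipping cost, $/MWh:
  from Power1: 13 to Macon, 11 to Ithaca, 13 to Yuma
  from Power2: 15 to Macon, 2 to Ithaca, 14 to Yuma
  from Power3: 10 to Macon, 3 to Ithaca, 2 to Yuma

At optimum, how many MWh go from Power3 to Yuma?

The minimum-cost plan:
  Power1 to Macon: 55 × $13 = $715
  Power2 to Macon: 45 × $15 = $675
  Power2 to Ithaca: 10 × $2 = $20
  Power2 to Yuma: 65 × $14 = $910
  Power3 to Yuma: 90 × $2 = $180
Total cost = $2500.
So Power3→Yuma carries 90 MWh.

90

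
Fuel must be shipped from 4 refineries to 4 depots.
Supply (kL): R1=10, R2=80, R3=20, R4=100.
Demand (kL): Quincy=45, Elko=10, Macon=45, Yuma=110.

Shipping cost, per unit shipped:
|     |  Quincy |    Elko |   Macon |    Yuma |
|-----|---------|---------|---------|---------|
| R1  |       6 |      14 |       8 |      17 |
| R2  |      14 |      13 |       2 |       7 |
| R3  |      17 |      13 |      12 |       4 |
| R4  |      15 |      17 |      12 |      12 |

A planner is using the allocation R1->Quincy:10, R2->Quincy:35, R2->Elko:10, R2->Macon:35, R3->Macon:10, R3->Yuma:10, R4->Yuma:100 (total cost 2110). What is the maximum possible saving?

Current plan cost = 10·6 + 35·14 + 10·13 + 35·2 + 10·12 + 10·4 + 100·12 = 2110.
Optimal plan:
  R1–Quincy: 10 kL
  R2–Macon: 45 kL
  R2–Yuma: 35 kL
  R3–Yuma: 20 kL
  R4–Quincy: 35 kL
  R4–Elko: 10 kL
  R4–Yuma: 55 kL
Optimal cost = 1830.
Saving = 2110 − 1830 = 280.

280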